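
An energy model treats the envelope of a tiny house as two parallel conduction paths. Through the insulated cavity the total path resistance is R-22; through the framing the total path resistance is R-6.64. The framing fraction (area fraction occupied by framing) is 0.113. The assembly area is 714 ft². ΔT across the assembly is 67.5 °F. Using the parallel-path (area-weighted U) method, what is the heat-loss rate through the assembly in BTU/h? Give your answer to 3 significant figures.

U_eff = 0.887/22 + 0.113/6.64 = 0.04032 + 0.01702 = 0.05734
R_eff = 1/U_eff = 17.44 ft²·°F·h/BTU
Q = 714 × 67.5 / 17.44 = 2763 BTU/h

2760 BTU/h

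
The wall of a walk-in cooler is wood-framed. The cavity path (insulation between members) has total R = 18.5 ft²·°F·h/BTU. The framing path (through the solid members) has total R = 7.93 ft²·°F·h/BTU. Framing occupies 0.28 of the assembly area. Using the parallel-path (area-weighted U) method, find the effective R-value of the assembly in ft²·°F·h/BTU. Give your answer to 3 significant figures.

U_eff = 0.72/18.5 + 0.28/7.93 = 0.03892 + 0.03531 = 0.07423
R_eff = 1/U_eff = 13.47 ft²·°F·h/BTU

13.5 ft²·°F·h/BTU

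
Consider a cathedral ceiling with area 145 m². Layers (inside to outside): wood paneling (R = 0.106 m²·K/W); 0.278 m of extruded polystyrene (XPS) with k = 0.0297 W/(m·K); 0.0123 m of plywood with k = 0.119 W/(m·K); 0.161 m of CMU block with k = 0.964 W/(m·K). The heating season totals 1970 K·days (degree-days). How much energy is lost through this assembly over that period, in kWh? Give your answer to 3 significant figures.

704 kWh

0.278/0.0297 = 9.36
0.0123/0.119 = 0.1034
0.161/0.964 = 0.167
R_total = 0.106 + 9.36 + 0.1034 + 0.167 = 9.737 m²·K/W
E = A × HDD × 24 / R / 1000 = 145 × 1970 × 24 / 9.737 / 1000 = 704.1 kWh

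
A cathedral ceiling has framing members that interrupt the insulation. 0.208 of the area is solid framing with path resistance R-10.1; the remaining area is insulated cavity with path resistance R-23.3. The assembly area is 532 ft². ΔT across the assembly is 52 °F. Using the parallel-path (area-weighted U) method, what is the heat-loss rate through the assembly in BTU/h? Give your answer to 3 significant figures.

U_eff = 0.792/23.3 + 0.208/10.1 = 0.03399 + 0.02059 = 0.05459
R_eff = 1/U_eff = 18.32 ft²·°F·h/BTU
Q = 532 × 52 / 18.32 = 1510 BTU/h

1510 BTU/h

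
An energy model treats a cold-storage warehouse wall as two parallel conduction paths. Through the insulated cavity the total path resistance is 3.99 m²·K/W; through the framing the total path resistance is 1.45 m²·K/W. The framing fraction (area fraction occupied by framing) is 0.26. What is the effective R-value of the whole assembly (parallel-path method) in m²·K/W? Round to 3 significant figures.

2.74 m²·K/W

U_eff = 0.74/3.99 + 0.26/1.45 = 0.1855 + 0.1793 = 0.3648
R_eff = 1/U_eff = 2.741 m²·K/W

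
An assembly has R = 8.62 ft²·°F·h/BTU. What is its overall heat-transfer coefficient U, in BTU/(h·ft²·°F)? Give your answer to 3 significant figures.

U = 1/R = 1/8.62 = 0.116

0.116 BTU/(h·ft²·°F)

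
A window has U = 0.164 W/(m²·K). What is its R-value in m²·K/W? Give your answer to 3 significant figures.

R = 1/U = 1/0.164 = 6.098

6.10 m²·K/W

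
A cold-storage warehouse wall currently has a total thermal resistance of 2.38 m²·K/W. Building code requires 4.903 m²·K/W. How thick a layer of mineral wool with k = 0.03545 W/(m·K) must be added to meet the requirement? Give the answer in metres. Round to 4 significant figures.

ΔR = 4.903 − 2.38 = 2.523 m²·K/W
L = ΔR × k = 2.523 × 0.03545 = 0.08944 m

0.08944 m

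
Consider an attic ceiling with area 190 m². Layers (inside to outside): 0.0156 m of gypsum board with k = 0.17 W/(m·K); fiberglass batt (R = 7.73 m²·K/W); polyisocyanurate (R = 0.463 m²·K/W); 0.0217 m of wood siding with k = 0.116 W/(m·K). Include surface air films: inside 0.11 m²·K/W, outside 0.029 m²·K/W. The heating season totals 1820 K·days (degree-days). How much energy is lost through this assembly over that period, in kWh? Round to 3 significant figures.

964 kWh

0.0156/0.17 = 0.09176
0.0217/0.116 = 0.1871
R_total = 0.11 + 0.09176 + 7.73 + 0.463 + 0.1871 + 0.029 = 8.611 m²·K/W
E = A × HDD × 24 / R / 1000 = 190 × 1820 × 24 / 8.611 / 1000 = 963.8 kWh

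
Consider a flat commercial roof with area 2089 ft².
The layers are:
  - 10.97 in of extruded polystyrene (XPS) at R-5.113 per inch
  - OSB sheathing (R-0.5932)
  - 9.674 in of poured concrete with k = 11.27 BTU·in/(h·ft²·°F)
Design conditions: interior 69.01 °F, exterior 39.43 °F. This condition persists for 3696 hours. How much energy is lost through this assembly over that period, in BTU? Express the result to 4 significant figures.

10.97 × 5.113 = 56.09
9.674/11.27 = 0.85839
R_total = 56.09 + 0.5932 + 0.85839 = 57.541 ft²·°F·h/BTU
Q = 2089 × (69.01 − 39.43) / 57.541 = 1073.9 BTU/h
E = 1073.9 × 3696 = 3969100 BTU

3969000 BTU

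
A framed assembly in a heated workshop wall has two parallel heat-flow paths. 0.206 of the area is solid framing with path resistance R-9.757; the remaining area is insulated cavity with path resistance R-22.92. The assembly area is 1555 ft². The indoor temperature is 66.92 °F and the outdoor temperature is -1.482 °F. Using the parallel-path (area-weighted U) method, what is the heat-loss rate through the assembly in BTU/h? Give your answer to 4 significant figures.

U_eff = 0.794/22.92 + 0.206/9.757 = 0.034642 + 0.021113 = 0.055755
R_eff = 1/U_eff = 17.936 ft²·°F·h/BTU
Q = 1555 × (66.92 − (-1.482)) / 17.936 = 5930.4 BTU/h

5930 BTU/h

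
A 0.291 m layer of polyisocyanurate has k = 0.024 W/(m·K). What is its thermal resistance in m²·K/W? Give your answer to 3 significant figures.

R = L/k = 0.291/0.024 = 12.12 m²·K/W

12.1 m²·K/W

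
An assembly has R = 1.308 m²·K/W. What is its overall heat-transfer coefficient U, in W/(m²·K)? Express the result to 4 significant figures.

U = 1/R = 1/1.308 = 0.76453

0.7645 W/(m²·K)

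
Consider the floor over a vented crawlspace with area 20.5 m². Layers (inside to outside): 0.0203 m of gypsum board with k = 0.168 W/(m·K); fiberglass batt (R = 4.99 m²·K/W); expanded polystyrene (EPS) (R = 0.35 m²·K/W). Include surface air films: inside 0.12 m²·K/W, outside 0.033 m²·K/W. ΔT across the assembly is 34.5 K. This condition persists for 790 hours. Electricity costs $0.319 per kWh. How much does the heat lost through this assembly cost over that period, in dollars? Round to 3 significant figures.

0.0203/0.168 = 0.1208
R_total = 0.12 + 0.1208 + 4.99 + 0.35 + 0.033 = 5.614 m²·K/W
Q = 20.5 × 34.5 / 5.614 = 126 W
E = 126 W × 790 h / 1000 = 99.53 kWh
Cost = 99.53 × 0.319 = $31.75

31.7 dollars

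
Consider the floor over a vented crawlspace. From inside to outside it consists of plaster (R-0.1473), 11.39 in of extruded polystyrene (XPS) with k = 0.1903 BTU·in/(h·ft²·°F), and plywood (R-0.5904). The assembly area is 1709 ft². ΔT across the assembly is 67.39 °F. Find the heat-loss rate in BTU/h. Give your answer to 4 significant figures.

11.39/0.1903 = 59.853
R_total = 0.1473 + 59.853 + 0.5904 = 60.591 ft²·°F·h/BTU
Q = A·ΔT/R = 1709 × 67.39 / 60.591 = 1900.8 BTU/h

1901 BTU/h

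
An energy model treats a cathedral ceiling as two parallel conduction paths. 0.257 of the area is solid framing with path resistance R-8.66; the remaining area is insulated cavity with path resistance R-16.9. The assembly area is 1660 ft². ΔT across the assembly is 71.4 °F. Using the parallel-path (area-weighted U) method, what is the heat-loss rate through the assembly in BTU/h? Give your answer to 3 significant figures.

U_eff = 0.743/16.9 + 0.257/8.66 = 0.04396 + 0.02968 = 0.07364
R_eff = 1/U_eff = 13.58 ft²·°F·h/BTU
Q = 1660 × 71.4 / 13.58 = 8728 BTU/h

8730 BTU/h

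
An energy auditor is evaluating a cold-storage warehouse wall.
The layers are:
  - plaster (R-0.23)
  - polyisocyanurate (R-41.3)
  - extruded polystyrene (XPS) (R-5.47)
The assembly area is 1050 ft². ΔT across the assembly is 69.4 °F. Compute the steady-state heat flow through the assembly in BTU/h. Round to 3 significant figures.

R_total = 0.23 + 41.3 + 5.47 = 47 ft²·°F·h/BTU
Q = A·ΔT/R = 1050 × 69.4 / 47 = 1550 BTU/h

1550 BTU/h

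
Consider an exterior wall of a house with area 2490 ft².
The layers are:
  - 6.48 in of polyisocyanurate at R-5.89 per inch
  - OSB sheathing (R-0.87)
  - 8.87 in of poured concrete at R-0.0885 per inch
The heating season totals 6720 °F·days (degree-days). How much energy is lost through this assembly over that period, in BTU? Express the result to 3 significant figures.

10100000 BTU

6.48 × 5.89 = 38.17
8.87 × 0.0885 = 0.785
R_total = 38.17 + 0.87 + 0.785 = 39.82 ft²·°F·h/BTU
E = A × HDD × 24 / R = 2490 × 6720 × 24 / 39.82 = 10080000 BTU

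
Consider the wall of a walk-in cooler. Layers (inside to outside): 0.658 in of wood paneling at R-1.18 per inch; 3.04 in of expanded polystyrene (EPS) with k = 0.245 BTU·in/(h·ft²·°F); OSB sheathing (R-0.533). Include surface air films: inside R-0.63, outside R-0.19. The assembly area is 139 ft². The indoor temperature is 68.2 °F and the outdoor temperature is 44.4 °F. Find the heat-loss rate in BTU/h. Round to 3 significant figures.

228 BTU/h

0.658 × 1.18 = 0.7764
3.04/0.245 = 12.41
R_total = 0.63 + 0.7764 + 12.41 + 0.533 + 0.19 = 14.54 ft²·°F·h/BTU
Q = A·ΔT/R = 139 × (68.2 − 44.4) / 14.54 = 227.6 BTU/h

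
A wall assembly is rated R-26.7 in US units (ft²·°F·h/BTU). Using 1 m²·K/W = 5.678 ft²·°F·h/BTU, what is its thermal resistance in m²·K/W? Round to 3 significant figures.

R_SI = 26.7/5.678 = 4.702

4.70 m²·K/W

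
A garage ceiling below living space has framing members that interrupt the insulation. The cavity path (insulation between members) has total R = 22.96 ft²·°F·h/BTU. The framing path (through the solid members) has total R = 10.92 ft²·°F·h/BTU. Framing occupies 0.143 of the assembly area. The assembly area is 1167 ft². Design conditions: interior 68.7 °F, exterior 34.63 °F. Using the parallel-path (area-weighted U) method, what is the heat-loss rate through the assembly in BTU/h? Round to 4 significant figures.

2005 BTU/h

U_eff = 0.857/22.96 + 0.143/10.92 = 0.037326 + 0.013095 = 0.050421
R_eff = 1/U_eff = 19.833 ft²·°F·h/BTU
Q = 1167 × (68.7 − 34.63) / 19.833 = 2004.7 BTU/h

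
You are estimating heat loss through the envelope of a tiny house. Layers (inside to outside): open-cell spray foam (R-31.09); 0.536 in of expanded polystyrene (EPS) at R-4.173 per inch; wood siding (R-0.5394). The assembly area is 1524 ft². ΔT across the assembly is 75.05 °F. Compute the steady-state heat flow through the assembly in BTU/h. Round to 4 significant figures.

3377 BTU/h

0.536 × 4.173 = 2.2367
R_total = 31.09 + 2.2367 + 0.5394 = 33.866 ft²·°F·h/BTU
Q = A·ΔT/R = 1524 × 75.05 / 33.866 = 3377.3 BTU/h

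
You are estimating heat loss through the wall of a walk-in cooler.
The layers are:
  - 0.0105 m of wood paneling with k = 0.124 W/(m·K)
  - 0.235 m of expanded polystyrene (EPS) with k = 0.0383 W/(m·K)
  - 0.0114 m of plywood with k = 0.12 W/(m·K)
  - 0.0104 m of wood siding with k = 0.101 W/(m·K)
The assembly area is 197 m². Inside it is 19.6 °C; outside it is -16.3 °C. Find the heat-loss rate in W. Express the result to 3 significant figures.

0.0105/0.124 = 0.08468
0.235/0.0383 = 6.136
0.0114/0.12 = 0.095
0.0104/0.101 = 0.103
R_total = 0.08468 + 6.136 + 0.095 + 0.103 = 6.418 m²·K/W
Q = A·ΔT/R = 197 × (19.6 − (-16.3)) / 6.418 = 1102 W

1100 W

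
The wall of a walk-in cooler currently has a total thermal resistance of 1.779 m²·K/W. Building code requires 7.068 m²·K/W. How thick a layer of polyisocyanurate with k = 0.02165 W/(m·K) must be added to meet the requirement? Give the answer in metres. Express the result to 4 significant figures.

ΔR = 7.068 − 1.779 = 5.289 m²·K/W
L = ΔR × k = 5.289 × 0.02165 = 0.11451 m

0.1145 m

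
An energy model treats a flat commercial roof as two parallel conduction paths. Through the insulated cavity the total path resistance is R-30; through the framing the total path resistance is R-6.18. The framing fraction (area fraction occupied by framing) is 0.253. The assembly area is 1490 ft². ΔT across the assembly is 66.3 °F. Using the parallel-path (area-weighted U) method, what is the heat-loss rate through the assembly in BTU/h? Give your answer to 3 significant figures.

U_eff = 0.747/30 + 0.253/6.18 = 0.0249 + 0.04094 = 0.06584
R_eff = 1/U_eff = 15.19 ft²·°F·h/BTU
Q = 1490 × 66.3 / 15.19 = 6504 BTU/h

6500 BTU/h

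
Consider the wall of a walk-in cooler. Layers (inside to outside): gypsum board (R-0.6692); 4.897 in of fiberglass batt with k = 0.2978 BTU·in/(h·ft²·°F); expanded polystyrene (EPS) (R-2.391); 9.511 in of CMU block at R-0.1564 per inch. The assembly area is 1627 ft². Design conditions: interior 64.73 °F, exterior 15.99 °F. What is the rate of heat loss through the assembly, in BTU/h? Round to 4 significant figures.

4.897/0.2978 = 16.444
9.511 × 0.1564 = 1.4875
R_total = 0.6692 + 16.444 + 2.391 + 1.4875 = 20.992 ft²·°F·h/BTU
Q = A·ΔT/R = 1627 × (64.73 − 15.99) / 20.992 = 3777.7 BTU/h

3778 BTU/h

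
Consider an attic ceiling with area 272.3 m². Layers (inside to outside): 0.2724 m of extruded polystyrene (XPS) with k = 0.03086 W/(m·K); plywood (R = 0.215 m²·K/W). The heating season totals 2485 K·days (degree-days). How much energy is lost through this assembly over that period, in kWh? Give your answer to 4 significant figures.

0.2724/0.03086 = 8.827
R_total = 8.827 + 0.215 = 9.042 m²·K/W
E = A × HDD × 24 / R / 1000 = 272.3 × 2485 × 24 / 9.042 / 1000 = 1796.1 kWh

1796 kWh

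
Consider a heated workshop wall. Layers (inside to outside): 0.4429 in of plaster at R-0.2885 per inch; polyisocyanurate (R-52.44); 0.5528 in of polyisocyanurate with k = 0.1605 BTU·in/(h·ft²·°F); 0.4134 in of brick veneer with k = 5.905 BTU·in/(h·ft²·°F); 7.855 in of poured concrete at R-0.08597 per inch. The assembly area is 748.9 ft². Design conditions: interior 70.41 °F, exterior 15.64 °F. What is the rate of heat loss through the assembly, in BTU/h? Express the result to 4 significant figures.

722.7 BTU/h

0.4429 × 0.2885 = 0.12778
0.5528/0.1605 = 3.4442
0.4134/5.905 = 0.070008
7.855 × 0.08597 = 0.67529
R_total = 0.12778 + 52.44 + 3.4442 + 0.070008 + 0.67529 = 56.757 ft²·°F·h/BTU
Q = A·ΔT/R = 748.9 × (70.41 − 15.64) / 56.757 = 722.68 BTU/h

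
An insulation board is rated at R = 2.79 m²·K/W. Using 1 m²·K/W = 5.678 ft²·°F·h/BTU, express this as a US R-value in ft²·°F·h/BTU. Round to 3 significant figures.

15.8 ft²·°F·h/BTU

R_US = 2.79 × 5.678 = 15.84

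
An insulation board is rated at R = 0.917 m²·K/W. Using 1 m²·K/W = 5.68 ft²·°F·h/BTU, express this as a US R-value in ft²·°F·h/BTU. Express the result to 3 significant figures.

5.21 ft²·°F·h/BTU

R_US = 0.917 × 5.68 = 5.209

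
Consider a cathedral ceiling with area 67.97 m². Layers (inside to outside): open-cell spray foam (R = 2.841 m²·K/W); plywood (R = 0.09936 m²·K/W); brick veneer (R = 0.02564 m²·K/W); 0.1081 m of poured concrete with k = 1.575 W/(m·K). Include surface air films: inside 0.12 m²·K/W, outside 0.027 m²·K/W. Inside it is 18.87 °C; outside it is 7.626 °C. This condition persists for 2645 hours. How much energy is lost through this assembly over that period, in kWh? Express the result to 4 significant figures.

0.1081/1.575 = 0.068635
R_total = 0.12 + 2.841 + 0.09936 + 0.02564 + 0.068635 + 0.027 = 3.1816 m²·K/W
Q = 67.97 × (18.87 − 7.626) / 3.1816 = 240.21 W
E = 240.21 W × 2645 h / 1000 = 635.35 kWh

635.4 kWh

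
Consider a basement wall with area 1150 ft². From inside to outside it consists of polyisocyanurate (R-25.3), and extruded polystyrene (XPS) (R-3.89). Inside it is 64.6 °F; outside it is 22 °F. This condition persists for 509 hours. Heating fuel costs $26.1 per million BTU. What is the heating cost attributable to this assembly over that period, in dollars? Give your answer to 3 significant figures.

22.3 dollars

R_total = 25.3 + 3.89 = 29.19 ft²·°F·h/BTU
Q = 1150 × (64.6 − 22) / 29.19 = 1678 BTU/h
E = 1678 × 509 = 854300 BTU
Cost = 854300/10⁶ × 26.1 = $22.3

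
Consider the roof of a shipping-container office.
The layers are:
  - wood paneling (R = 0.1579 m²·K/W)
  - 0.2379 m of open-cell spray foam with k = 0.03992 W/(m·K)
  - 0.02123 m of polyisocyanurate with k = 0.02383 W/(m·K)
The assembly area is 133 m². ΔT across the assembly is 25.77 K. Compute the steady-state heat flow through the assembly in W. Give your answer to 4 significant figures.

0.2379/0.03992 = 5.9594
0.02123/0.02383 = 0.89089
R_total = 0.1579 + 5.9594 + 0.89089 = 7.0082 m²·K/W
Q = A·ΔT/R = 133 × 25.77 / 7.0082 = 489.06 W

489.1 W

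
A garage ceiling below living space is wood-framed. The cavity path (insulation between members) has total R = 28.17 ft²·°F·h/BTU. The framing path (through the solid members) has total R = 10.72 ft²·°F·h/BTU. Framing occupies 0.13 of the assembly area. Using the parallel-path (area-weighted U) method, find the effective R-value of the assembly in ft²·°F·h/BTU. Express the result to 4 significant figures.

23.25 ft²·°F·h/BTU

U_eff = 0.87/28.17 + 0.13/10.72 = 0.030884 + 0.012127 = 0.043011
R_eff = 1/U_eff = 23.25 ft²·°F·h/BTU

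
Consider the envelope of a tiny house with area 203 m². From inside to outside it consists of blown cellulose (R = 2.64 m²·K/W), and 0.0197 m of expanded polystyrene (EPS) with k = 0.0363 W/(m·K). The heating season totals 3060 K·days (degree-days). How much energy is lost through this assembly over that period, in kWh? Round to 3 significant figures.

4680 kWh

0.0197/0.0363 = 0.5427
R_total = 2.64 + 0.5427 = 3.183 m²·K/W
E = A × HDD × 24 / R / 1000 = 203 × 3060 × 24 / 3.183 / 1000 = 4684 kWh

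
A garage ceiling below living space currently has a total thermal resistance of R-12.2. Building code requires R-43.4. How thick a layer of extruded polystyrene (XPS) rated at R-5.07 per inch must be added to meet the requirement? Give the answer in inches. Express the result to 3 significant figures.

ΔR = 43.4 − 12.2 = 31.2 ft²·°F·h/BTU
L = ΔR / (R/in) = 31.2/5.07 = 6.154 in

6.15 in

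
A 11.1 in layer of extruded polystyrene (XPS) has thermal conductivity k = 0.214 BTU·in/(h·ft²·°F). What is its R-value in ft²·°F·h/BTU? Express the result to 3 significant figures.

51.9 ft²·°F·h/BTU

R = L/k = 11.1/0.214 = 51.87 ft²·°F·h/BTU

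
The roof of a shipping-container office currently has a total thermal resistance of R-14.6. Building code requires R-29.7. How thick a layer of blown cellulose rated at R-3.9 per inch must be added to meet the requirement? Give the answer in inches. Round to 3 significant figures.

3.87 in

ΔR = 29.7 − 14.6 = 15.1 ft²·°F·h/BTU
L = ΔR / (R/in) = 15.1/3.9 = 3.872 in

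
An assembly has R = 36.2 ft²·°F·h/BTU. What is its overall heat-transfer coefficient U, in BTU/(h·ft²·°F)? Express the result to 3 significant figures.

U = 1/R = 1/36.2 = 0.02762

0.0276 BTU/(h·ft²·°F)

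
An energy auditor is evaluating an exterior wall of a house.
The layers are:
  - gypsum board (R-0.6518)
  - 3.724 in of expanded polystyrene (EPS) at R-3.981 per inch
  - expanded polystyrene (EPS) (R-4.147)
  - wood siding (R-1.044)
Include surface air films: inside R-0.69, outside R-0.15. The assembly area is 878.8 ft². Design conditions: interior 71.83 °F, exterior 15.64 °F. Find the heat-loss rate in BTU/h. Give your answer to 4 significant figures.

2296 BTU/h

3.724 × 3.981 = 14.825
R_total = 0.69 + 0.6518 + 14.825 + 4.147 + 1.044 + 0.15 = 21.508 ft²·°F·h/BTU
Q = A·ΔT/R = 878.8 × (71.83 − 15.64) / 21.508 = 2295.9 BTU/h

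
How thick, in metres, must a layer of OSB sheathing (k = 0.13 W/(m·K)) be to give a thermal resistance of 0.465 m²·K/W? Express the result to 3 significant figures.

0.0605 m

L = R·k = 0.465 × 0.13 = 0.06045 m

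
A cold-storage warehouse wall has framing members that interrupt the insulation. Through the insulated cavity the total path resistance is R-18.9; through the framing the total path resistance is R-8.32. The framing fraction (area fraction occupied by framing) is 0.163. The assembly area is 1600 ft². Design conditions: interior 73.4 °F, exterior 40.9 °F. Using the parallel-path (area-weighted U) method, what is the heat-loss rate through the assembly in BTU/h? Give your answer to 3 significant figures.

3320 BTU/h

U_eff = 0.837/18.9 + 0.163/8.32 = 0.04429 + 0.01959 = 0.06388
R_eff = 1/U_eff = 15.66 ft²·°F·h/BTU
Q = 1600 × (73.4 − 40.9) / 15.66 = 3322 BTU/h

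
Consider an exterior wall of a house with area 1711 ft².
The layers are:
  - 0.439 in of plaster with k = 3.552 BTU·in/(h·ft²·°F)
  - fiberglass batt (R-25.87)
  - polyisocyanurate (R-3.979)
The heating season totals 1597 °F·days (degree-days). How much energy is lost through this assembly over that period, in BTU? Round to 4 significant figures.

2188000 BTU

0.439/3.552 = 0.12359
R_total = 0.12359 + 25.87 + 3.979 = 29.973 ft²·°F·h/BTU
E = A × HDD × 24 / R = 1711 × 1597 × 24 / 29.973 = 2188000 BTU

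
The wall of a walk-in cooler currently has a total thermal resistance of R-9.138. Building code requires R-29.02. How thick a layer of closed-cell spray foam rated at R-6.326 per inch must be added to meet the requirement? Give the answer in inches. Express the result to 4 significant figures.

3.143 in

ΔR = 29.02 − 9.138 = 19.882 ft²·°F·h/BTU
L = ΔR / (R/in) = 19.882/6.326 = 3.1429 in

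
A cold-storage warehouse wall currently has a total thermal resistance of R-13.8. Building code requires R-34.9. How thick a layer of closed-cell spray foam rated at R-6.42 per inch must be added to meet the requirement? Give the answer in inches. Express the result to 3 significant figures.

3.29 in

ΔR = 34.9 − 13.8 = 21.1 ft²·°F·h/BTU
L = ΔR / (R/in) = 21.1/6.42 = 3.287 in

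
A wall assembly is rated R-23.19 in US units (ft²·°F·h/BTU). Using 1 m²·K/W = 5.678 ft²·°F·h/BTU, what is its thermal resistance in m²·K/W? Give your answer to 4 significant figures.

R_SI = 23.19/5.678 = 4.0842

4.084 m²·K/W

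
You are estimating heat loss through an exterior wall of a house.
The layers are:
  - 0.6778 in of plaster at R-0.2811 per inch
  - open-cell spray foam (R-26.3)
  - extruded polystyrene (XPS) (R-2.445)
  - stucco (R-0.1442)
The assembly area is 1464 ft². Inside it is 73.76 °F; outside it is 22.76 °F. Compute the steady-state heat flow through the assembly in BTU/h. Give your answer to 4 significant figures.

2568 BTU/h

0.6778 × 0.2811 = 0.19053
R_total = 0.19053 + 26.3 + 2.445 + 0.1442 = 29.08 ft²·°F·h/BTU
Q = A·ΔT/R = 1464 × (73.76 − 22.76) / 29.08 = 2567.6 BTU/h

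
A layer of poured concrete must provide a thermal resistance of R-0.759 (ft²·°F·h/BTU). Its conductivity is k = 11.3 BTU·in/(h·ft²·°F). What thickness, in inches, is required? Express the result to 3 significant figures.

L = R × k = 0.759 × 11.3 = 8.577 in

8.58 in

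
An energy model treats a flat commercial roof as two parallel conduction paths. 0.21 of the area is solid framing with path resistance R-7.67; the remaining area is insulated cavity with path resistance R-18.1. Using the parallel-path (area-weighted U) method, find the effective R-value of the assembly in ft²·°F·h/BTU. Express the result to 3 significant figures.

U_eff = 0.79/18.1 + 0.21/7.67 = 0.04365 + 0.02738 = 0.07103
R_eff = 1/U_eff = 14.08 ft²·°F·h/BTU

14.1 ft²·°F·h/BTU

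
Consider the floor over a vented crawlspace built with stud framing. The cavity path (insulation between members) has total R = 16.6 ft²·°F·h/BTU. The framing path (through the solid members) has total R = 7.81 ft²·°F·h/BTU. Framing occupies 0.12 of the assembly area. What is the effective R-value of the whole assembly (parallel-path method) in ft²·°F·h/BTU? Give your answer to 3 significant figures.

14.6 ft²·°F·h/BTU

U_eff = 0.88/16.6 + 0.12/7.81 = 0.05301 + 0.01536 = 0.06838
R_eff = 1/U_eff = 14.62 ft²·°F·h/BTU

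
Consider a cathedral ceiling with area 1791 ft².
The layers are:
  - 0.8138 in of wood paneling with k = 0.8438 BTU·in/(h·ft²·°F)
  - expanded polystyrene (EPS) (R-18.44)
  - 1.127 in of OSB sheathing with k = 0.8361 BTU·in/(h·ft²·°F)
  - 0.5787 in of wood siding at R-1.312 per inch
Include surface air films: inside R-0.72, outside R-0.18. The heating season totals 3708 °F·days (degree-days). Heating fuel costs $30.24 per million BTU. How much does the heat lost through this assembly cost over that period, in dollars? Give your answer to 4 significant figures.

215.1 dollars

0.8138/0.8438 = 0.96445
1.127/0.8361 = 1.3479
0.5787 × 1.312 = 0.75925
R_total = 0.72 + 0.96445 + 18.44 + 1.3479 + 0.75925 + 0.18 = 22.412 ft²·°F·h/BTU
E = A × HDD × 24 / R = 1791 × 3708 × 24 / 22.412 = 7111700 BTU
Cost = 7111700/10⁶ × 30.24 = $215.06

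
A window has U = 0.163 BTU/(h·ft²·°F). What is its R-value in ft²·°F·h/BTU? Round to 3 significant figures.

R = 1/U = 1/0.163 = 6.135

6.13 ft²·°F·h/BTU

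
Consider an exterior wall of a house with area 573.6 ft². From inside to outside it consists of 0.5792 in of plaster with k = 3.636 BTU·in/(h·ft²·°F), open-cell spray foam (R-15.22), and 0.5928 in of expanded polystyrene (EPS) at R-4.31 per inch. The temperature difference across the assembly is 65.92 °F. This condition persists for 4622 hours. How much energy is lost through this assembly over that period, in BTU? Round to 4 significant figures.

9745000 BTU

0.5792/3.636 = 0.1593
0.5928 × 4.31 = 2.555
R_total = 0.1593 + 15.22 + 2.555 = 17.934 ft²·°F·h/BTU
Q = 573.6 × 65.92 / 17.934 = 2108.4 BTU/h
E = 2108.4 × 4622 = 9744800 BTU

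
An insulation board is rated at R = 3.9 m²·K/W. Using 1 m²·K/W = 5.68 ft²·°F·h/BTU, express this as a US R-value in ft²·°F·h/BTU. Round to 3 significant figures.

22.2 ft²·°F·h/BTU

R_US = 3.9 × 5.68 = 22.15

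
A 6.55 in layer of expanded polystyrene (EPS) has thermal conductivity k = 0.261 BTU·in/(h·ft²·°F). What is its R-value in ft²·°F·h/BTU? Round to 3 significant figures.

R = L/k = 6.55/0.261 = 25.1 ft²·°F·h/BTU

25.1 ft²·°F·h/BTU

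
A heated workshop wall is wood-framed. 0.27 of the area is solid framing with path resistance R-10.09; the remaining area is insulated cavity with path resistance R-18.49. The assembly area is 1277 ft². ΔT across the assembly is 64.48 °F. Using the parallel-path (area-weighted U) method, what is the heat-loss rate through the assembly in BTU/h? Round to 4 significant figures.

U_eff = 0.73/18.49 + 0.27/10.09 = 0.039481 + 0.026759 = 0.06624
R_eff = 1/U_eff = 15.097 ft²·°F·h/BTU
Q = 1277 × 64.48 / 15.097 = 5454.3 BTU/h

5454 BTU/h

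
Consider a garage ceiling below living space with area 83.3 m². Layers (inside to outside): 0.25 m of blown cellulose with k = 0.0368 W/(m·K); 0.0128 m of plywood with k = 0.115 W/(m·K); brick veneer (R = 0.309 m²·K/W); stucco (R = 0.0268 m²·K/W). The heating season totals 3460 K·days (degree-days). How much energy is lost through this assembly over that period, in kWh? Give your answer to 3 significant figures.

955 kWh

0.25/0.0368 = 6.793
0.0128/0.115 = 0.1113
R_total = 6.793 + 0.1113 + 0.309 + 0.0268 = 7.241 m²·K/W
E = A × HDD × 24 / R / 1000 = 83.3 × 3460 × 24 / 7.241 / 1000 = 955.3 kWh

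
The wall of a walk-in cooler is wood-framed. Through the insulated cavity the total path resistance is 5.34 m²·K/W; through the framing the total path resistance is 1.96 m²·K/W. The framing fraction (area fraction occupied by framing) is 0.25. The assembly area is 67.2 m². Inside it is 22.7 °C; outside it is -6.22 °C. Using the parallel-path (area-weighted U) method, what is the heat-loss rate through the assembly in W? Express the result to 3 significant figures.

U_eff = 0.75/5.34 + 0.25/1.96 = 0.1404 + 0.1276 = 0.268
R_eff = 1/U_eff = 3.731 m²·K/W
Q = 67.2 × (22.7 − (-6.22)) / 3.731 = 520.8 W

521 W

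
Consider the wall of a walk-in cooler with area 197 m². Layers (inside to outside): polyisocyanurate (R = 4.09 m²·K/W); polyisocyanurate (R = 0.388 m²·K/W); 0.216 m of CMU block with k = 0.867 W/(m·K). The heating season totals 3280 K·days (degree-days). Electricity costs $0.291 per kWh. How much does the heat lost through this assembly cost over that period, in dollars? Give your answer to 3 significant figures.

955 dollars

0.216/0.867 = 0.2491
R_total = 4.09 + 0.388 + 0.2491 = 4.727 m²·K/W
E = A × HDD × 24 / R / 1000 = 197 × 3280 × 24 / 4.727 / 1000 = 3281 kWh
Cost = 3281 × 0.291 = $954.7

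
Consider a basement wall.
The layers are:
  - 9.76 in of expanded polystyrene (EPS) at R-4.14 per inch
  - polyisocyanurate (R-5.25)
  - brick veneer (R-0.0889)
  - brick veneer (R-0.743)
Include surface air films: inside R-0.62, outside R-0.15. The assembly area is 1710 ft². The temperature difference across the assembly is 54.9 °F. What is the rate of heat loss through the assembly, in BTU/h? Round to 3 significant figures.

1990 BTU/h

9.76 × 4.14 = 40.41
R_total = 0.62 + 40.41 + 5.25 + 0.0889 + 0.743 + 0.15 = 47.26 ft²·°F·h/BTU
Q = A·ΔT/R = 1710 × 54.9 / 47.26 = 1987 BTU/h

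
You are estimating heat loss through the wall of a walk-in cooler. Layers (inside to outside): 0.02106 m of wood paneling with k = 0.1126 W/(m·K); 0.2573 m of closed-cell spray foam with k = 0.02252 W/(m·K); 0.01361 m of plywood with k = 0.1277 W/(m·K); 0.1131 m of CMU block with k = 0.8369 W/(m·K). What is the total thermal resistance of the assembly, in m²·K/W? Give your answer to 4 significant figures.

0.02106/0.1126 = 0.18703
0.2573/0.02252 = 11.425
0.01361/0.1277 = 0.10658
0.1131/0.8369 = 0.13514
R_total = 0.18703 + 11.425 + 0.10658 + 0.13514 = 11.854 m²·K/W

11.85 m²·K/W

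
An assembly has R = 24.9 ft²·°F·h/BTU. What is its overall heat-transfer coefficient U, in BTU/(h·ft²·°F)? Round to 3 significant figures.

U = 1/R = 1/24.9 = 0.04016

0.0402 BTU/(h·ft²·°F)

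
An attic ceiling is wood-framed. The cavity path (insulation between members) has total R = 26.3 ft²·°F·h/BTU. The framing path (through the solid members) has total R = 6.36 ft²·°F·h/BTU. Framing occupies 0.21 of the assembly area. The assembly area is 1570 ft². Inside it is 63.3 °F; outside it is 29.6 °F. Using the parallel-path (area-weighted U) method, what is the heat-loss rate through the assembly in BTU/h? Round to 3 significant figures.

U_eff = 0.79/26.3 + 0.21/6.36 = 0.03004 + 0.03302 = 0.06306
R_eff = 1/U_eff = 15.86 ft²·°F·h/BTU
Q = 1570 × (63.3 − 29.6) / 15.86 = 3336 BTU/h

3340 BTU/h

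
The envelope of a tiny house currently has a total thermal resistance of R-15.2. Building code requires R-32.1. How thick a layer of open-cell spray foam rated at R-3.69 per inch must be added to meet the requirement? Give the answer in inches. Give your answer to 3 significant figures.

4.58 in

ΔR = 32.1 − 15.2 = 16.9 ft²·°F·h/BTU
L = ΔR / (R/in) = 16.9/3.69 = 4.58 in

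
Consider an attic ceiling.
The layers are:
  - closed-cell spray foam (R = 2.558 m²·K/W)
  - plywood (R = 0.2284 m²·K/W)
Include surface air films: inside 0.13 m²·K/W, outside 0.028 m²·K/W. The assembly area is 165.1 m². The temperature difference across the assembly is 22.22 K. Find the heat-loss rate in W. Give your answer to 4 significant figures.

R_total = 0.13 + 2.558 + 0.2284 + 0.028 = 2.9444 m²·K/W
Q = A·ΔT/R = 165.1 × 22.22 / 2.9444 = 1245.9 W

1246 W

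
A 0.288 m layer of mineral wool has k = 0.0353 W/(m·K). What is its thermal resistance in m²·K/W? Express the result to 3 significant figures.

R = L/k = 0.288/0.0353 = 8.159 m²·K/W

8.16 m²·K/W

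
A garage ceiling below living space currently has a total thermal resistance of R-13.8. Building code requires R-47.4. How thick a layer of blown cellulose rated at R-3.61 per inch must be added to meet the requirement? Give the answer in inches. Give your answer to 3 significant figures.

ΔR = 47.4 − 13.8 = 33.6 ft²·°F·h/BTU
L = ΔR / (R/in) = 33.6/3.61 = 9.307 in

9.31 in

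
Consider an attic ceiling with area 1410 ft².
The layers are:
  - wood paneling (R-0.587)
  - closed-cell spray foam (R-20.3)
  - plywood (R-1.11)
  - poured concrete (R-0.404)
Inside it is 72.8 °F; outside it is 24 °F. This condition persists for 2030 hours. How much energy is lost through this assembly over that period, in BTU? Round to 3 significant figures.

6240000 BTU

R_total = 0.587 + 20.3 + 1.11 + 0.404 = 22.4 ft²·°F·h/BTU
Q = 1410 × (72.8 − 24) / 22.4 = 3072 BTU/h
E = 3072 × 2030 = 6235000 BTU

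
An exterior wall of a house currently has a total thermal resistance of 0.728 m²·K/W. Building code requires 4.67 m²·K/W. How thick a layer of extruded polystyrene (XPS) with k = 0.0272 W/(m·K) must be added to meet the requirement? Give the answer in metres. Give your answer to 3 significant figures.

ΔR = 4.67 − 0.728 = 3.942 m²·K/W
L = ΔR × k = 3.942 × 0.0272 = 0.1072 m

0.107 m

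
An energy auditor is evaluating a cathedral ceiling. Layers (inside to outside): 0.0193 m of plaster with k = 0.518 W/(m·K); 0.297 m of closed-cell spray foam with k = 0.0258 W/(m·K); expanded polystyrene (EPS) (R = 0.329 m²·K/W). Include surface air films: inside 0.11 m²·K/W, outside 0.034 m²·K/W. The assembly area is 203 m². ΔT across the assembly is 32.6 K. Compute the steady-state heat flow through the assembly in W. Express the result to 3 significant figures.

550 W

0.0193/0.518 = 0.03726
0.297/0.0258 = 11.51
R_total = 0.11 + 0.03726 + 11.51 + 0.329 + 0.034 = 12.02 m²·K/W
Q = A·ΔT/R = 203 × 32.6 / 12.02 = 550.5 W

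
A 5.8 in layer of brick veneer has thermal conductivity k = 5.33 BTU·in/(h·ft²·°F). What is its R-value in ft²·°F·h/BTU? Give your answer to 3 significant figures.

1.09 ft²·°F·h/BTU

R = L/k = 5.8/5.33 = 1.088 ft²·°F·h/BTU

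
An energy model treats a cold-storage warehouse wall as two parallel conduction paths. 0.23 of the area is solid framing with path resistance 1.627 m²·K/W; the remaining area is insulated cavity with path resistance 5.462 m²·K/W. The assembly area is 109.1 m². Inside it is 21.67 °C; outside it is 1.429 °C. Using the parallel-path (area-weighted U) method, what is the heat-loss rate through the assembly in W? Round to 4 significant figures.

U_eff = 0.77/5.462 + 0.23/1.627 = 0.14097 + 0.14136 = 0.28234
R_eff = 1/U_eff = 3.5418 m²·K/W
Q = 109.1 × (21.67 − 1.429) / 3.5418 = 623.49 W

623.5 W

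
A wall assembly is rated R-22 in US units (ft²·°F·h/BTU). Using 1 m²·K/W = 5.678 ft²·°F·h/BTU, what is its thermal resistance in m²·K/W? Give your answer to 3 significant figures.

3.87 m²·K/W

R_SI = 22/5.678 = 3.875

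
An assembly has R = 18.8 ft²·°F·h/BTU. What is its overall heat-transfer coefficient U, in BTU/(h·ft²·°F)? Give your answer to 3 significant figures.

0.0532 BTU/(h·ft²·°F)

U = 1/R = 1/18.8 = 0.05319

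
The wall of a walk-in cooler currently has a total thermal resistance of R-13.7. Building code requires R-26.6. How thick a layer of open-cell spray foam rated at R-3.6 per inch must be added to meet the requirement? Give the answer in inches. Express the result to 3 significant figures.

3.58 in

ΔR = 26.6 − 13.7 = 12.9 ft²·°F·h/BTU
L = ΔR / (R/in) = 12.9/3.6 = 3.583 in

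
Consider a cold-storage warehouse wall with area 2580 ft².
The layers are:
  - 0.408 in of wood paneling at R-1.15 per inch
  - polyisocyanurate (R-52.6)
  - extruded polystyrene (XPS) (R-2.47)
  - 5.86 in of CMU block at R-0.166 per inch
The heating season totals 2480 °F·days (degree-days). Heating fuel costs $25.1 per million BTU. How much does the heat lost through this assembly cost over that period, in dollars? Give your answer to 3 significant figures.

0.408 × 1.15 = 0.4692
5.86 × 0.166 = 0.9728
R_total = 0.4692 + 52.6 + 2.47 + 0.9728 = 56.51 ft²·°F·h/BTU
E = A × HDD × 24 / R = 2580 × 2480 × 24 / 56.51 = 2717000 BTU
Cost = 2717000/10⁶ × 25.1 = $68.2

68.2 dollars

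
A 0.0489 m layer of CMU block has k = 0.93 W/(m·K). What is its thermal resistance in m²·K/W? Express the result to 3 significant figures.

0.0526 m²·K/W

R = L/k = 0.0489/0.93 = 0.05258 m²·K/W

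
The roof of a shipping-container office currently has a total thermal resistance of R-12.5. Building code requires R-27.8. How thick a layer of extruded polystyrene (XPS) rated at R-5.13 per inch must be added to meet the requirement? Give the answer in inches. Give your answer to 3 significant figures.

ΔR = 27.8 − 12.5 = 15.3 ft²·°F·h/BTU
L = ΔR / (R/in) = 15.3/5.13 = 2.982 in

2.98 in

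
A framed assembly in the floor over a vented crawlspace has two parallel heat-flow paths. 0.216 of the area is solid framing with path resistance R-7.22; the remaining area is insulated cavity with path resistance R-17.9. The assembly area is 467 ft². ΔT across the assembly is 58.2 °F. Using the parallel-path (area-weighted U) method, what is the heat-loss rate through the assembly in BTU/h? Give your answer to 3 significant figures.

U_eff = 0.784/17.9 + 0.216/7.22 = 0.0438 + 0.02992 = 0.07372
R_eff = 1/U_eff = 13.57 ft²·°F·h/BTU
Q = 467 × 58.2 / 13.57 = 2004 BTU/h

2000 BTU/h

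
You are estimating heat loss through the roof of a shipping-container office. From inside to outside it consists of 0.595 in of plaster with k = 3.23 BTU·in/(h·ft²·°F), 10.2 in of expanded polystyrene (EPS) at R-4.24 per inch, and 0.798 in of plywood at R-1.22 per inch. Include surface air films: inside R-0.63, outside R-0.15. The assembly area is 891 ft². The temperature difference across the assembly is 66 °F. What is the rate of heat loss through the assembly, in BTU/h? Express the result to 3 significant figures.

1300 BTU/h

0.595/3.23 = 0.1842
10.2 × 4.24 = 43.25
0.798 × 1.22 = 0.9736
R_total = 0.63 + 0.1842 + 43.25 + 0.9736 + 0.15 = 45.19 ft²·°F·h/BTU
Q = A·ΔT/R = 891 × 66 / 45.19 = 1301 BTU/h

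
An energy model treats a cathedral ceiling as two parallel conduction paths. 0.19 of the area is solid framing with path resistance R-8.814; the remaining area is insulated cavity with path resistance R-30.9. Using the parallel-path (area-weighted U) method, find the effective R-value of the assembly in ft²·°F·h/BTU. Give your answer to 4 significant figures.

U_eff = 0.81/30.9 + 0.19/8.814 = 0.026214 + 0.021557 = 0.04777
R_eff = 1/U_eff = 20.934 ft²·°F·h/BTU

20.93 ft²·°F·h/BTU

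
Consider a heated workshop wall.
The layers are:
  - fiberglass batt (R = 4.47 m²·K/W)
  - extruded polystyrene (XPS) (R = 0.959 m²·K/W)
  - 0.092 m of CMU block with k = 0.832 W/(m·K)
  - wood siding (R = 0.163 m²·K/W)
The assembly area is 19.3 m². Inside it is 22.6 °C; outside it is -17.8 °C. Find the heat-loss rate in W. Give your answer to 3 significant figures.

0.092/0.832 = 0.1106
R_total = 4.47 + 0.959 + 0.1106 + 0.163 = 5.703 m²·K/W
Q = A·ΔT/R = 19.3 × (22.6 − (-17.8)) / 5.703 = 136.7 W

137 W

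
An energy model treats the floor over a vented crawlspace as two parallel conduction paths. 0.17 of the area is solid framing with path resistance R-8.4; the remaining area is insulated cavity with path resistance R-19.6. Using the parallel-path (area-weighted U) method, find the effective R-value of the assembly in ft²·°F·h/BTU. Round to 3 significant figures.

16.0 ft²·°F·h/BTU

U_eff = 0.83/19.6 + 0.17/8.4 = 0.04235 + 0.02024 = 0.06259
R_eff = 1/U_eff = 15.98 ft²·°F·h/BTU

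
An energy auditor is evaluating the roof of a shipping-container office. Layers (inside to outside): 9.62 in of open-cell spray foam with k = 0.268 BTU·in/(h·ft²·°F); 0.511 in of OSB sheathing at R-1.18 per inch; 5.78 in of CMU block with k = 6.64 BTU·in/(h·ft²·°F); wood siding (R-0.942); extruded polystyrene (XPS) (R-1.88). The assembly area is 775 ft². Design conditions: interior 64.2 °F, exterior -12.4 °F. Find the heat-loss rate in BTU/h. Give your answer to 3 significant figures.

1480 BTU/h

9.62/0.268 = 35.9
0.511 × 1.18 = 0.603
5.78/6.64 = 0.8705
R_total = 35.9 + 0.603 + 0.8705 + 0.942 + 1.88 = 40.19 ft²·°F·h/BTU
Q = A·ΔT/R = 775 × (64.2 − (-12.4)) / 40.19 = 1477 BTU/h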